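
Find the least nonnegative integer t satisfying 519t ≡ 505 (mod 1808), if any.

527

gcd(1808, 519) = 1.
1 divides 505, so solutions exist.
By Bézout, 519·(-425) + 1808·(122) = 1.
So 519·(-425) ≡ 1 (mod 1808); multiply by 505: t ≡ -214625 (mod 1808).
Smallest nonnegative: t = -214625 mod 1808 = 527.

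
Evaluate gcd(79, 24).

1

gcd(79, 24) = 1  (79 = 3*24 + 7, 24 = 3*7 + 3, 7 = 2*3 + 1, 3 = 3*1).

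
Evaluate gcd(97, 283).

gcd(283, 97) = 1  (283 = 2·97 + 89, 97 = 1·89 + 8, 89 = 11·8 + 1, 8 = 8·1).

1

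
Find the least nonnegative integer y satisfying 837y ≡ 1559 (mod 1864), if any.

739

gcd(1864, 837):
  1864 = 2·837 + 190
  837 = 4·190 + 77
  190 = 2·77 + 36
  77 = 2·36 + 5
  36 = 7·5 + 1
  5 = 5·1
so gcd(1864, 837) = 1.
1 divides 1559, so solutions exist.
Back-substitute for Bézout coefficients:
  1 = 36 - 7·5
  ... = 837·(-363) + 1864·(163)
So 837·(-363) ≡ 1 (mod 1864); multiply by 1559: y ≡ -565917 (mod 1864).
Smallest nonnegative: y = -565917 mod 1864 = 739.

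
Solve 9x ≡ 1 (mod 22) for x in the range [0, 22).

gcd(22, 9):
  22 = 2·9 + 4
  9 = 2·4 + 1
  4 = 4·1
so gcd(22, 9) = 1.
Back-substitute for Bézout coefficients:
  1 = 9 - 2·4
  ... = 9·(5) + 22·(-2)
So 9·5 ≡ 1 (mod 22), and 5 mod 22 = 5.

5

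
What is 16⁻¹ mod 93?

gcd(93, 16) = 1.
By Bézout, 16·(-29) + 93·(5) = 1.
So 16·-29 ≡ 1 (mod 93), and -29 mod 93 = 64.

64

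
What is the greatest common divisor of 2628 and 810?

18

gcd(2628, 810) = 18  (2628 = 3×810 + 198, 810 = 4×198 + 18, 198 = 11×18).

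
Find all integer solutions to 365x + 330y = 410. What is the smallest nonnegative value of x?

40

gcd(365, 330):
  365 = 1*330 + 35
  330 = 9*35 + 15
  35 = 2*15 + 5
  15 = 3*5
so gcd(365, 330) = 5.
5 divides 410, so solutions exist.
Back-substitute for Bézout coefficients:
  5 = 35 - 2*15
  ... = 365*(19) + 330*(-21)
Scale by 410/5 = 82: (x₀, y₀) = (1558, -1722).
General solution: x = 1558 + 66t, y = -1722 - 73t for integer t.
x ≥ 0: smallest is 1558 mod 66 = 40 (at t = -23), with y = -43.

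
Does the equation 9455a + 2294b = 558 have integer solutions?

gcd(9455, 2294):
  9455 = 4*2294 + 279
  2294 = 8*279 + 62
  279 = 4*62 + 31
  62 = 2*31
so gcd(9455, 2294) = 31.
31 divides 558, so integer solutions exist.

yes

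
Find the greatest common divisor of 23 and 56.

gcd(56, 23):
  56 = 2*23 + 10
  23 = 2*10 + 3
  10 = 3*3 + 1
  3 = 3*1
so gcd(56, 23) = 1.

1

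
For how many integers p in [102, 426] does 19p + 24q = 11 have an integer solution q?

14

gcd(24, 19):
  24 = 1×19 + 5
  19 = 3×5 + 4
  5 = 1×4 + 1
  4 = 4×1
so gcd(24, 19) = 1.
Back-substitute for Bézout coefficients:
  1 = 5 - 1×4
  ... = 19×(-5) + 24×(4)
Scale by 11: particular solution (-55, 44); reduce p mod 24: (17, -13).
General solution: p = 17 + 24t, q = -13 - 19t for integer t.
102 ≤ 17 + 24t ≤ 426 gives t ∈ [4, 17], which is 14 values.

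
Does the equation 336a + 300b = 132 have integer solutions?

gcd(336, 300):
  336 = 1·300 + 36
  300 = 8·36 + 12
  36 = 3·12
so gcd(336, 300) = 12.
12 divides 132, so integer solutions exist.

yes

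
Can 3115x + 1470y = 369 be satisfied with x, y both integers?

no

gcd(3115, 1470) = 35  (3115 = 2*1470 + 175, 1470 = 8*175 + 70, 175 = 2*70 + 35, 70 = 2*35).
35 does not divide 369 (remainder 19), so no integer solutions.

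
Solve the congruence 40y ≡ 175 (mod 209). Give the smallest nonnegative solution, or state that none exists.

gcd(209, 40) = 1.
1 divides 175, so solutions exist.
By Bézout, 40·(-47) + 209·(9) = 1.
So 40·(-47) ≡ 1 (mod 209); multiply by 175: y ≡ -8225 (mod 209).
Smallest nonnegative: y = -8225 mod 209 = 135.

135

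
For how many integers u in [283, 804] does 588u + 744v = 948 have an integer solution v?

8

gcd(744, 588) = 12  (744 = 1×588 + 156, 588 = 3×156 + 120, 156 = 1×120 + 36, 120 = 3×36 + 12, 36 = 3×12).
Back-substituting, 588×(19) + 744×(-15) = 12.
Scale by 79: particular solution (1501, -1185); reduce u mod 62: (13, -9).
General solution: u = 13 + 62t, v = -9 - 49t for integer t.
283 ≤ 13 + 62t ≤ 804 gives t ∈ [5, 12], which is 8 values.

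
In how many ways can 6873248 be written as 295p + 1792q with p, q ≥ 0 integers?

13

gcd(1792, 295) = 1.
By Bézout, 295×(407) + 1792×(-67) = 1.
One solution: (1376, 3609).
General: p = 1376 + 1792t, q = 3609 - 295t.
p ≥ 0 ⇒ t ≥ 0; q ≥ 0 ⇒ t ≤ 12. So t ∈ [0, 12]: 13 solutions.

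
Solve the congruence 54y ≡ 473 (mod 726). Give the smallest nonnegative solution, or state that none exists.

gcd(726, 54) = 6.
6 does not divide 473, so the congruence has no solution.

no solution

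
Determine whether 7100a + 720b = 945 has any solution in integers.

gcd(7100, 720) = 20.
20 does not divide 945 (remainder 5), so no integer solutions.

no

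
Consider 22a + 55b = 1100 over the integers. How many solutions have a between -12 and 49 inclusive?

12

gcd(55, 22):
  55 = 2·22 + 11
  22 = 2·11
so gcd(55, 22) = 11.
Back-substitute for Bézout coefficients:
  11 = 55 - 2·22
  ... = 22·(-2) + 55·(1)
Scale by 100: particular solution (-200, 100); reduce a mod 5: (0, 20).
General solution: a = 0 + 5t, b = 20 - 2t for integer t.
-12 ≤ 0 + 5t ≤ 49 gives t ∈ [-2, 9], which is 12 values.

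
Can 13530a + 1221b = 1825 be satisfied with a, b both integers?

no

gcd(13530, 1221) = 33  (13530 = 11*1221 + 99, 1221 = 12*99 + 33, 99 = 3*33).
33 does not divide 1825 (remainder 10), so no integer solutions.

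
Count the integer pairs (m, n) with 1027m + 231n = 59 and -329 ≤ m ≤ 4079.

19

gcd(1027, 231):
  1027 = 4×231 + 103
  231 = 2×103 + 25
  103 = 4×25 + 3
  25 = 8×3 + 1
  3 = 3×1
so gcd(1027, 231) = 1.
Back-substitute for Bézout coefficients:
  1 = 25 - 8×3
  ... = 1027×(-74) + 231×(329)
Scale by 59: particular solution (-4366, 19411); reduce m mod 231: (23, -102).
General solution: m = 23 + 231t, n = -102 - 1027t for integer t.
-329 ≤ 23 + 231t ≤ 4079 gives t ∈ [-1, 17], which is 19 values.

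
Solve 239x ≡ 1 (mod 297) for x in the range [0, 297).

gcd(297, 239):
  297 = 1×239 + 58
  239 = 4×58 + 7
  58 = 8×7 + 2
  7 = 3×2 + 1
  2 = 2×1
so gcd(297, 239) = 1.
Back-substitute for Bézout coefficients:
  1 = 7 - 3×2
  ... = 239×(128) + 297×(-103)
So 239×128 ≡ 1 (mod 297), and 128 mod 297 = 128.

128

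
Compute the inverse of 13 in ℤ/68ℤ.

21

gcd(68, 13) = 1  (68 = 5*13 + 3, 13 = 4*3 + 1, 3 = 3*1).
Back-substituting, 13*(21) + 68*(-4) = 1.
So 13*21 ≡ 1 (mod 68), and 21 mod 68 = 21.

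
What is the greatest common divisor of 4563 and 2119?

13

gcd(4563, 2119) = 13  (4563 = 2×2119 + 325, 2119 = 6×325 + 169, 325 = 1×169 + 156, 169 = 1×156 + 13, 156 = 12×13).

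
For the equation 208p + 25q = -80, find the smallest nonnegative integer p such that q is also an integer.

15

gcd(208, 25) = 1  (208 = 8×25 + 8, 25 = 3×8 + 1, 8 = 8×1).
1 divides -80, so solutions exist.
Back-substituting, 208×(-3) + 25×(25) = 1.
Scale by -80/1 = -80: (p₀, q₀) = (240, -2000).
General solution: p = 240 + 25t, q = -2000 - 208t for integer t.
p ≥ 0: smallest is 240 mod 25 = 15 (at t = -9), with q = -128.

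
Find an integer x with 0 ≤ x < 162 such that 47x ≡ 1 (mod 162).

131

gcd(162, 47) = 1.
By Bézout, 47*(-31) + 162*(9) = 1.
So 47*-31 ≡ 1 (mod 162), and -31 mod 162 = 131.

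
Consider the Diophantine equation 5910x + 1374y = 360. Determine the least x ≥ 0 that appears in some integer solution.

gcd(5910, 1374) = 6.
6 divides 360, so solutions exist.
By Bézout, 5910×(-73) + 1374×(314) = 6.
Scale by 360/6 = 60: (x₀, y₀) = (-4380, 18840).
General solution: x = -4380 + 229t, y = 18840 - 985t for integer t.
x ≥ 0: smallest is -4380 mod 229 = 200 (at t = 20), with y = -860.

200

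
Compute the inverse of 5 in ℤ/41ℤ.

33

gcd(41, 5):
  41 = 8*5 + 1
  5 = 5*1
so gcd(41, 5) = 1.
Back-substitute for Bézout coefficients:
  1 = 41 - 8*5
  ... = 5*(-8) + 41*(1)
So 5*-8 ≡ 1 (mod 41), and -8 mod 41 = 33.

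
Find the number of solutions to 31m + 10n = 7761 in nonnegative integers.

gcd(31, 10) = 1.
By Bézout, 31·(1) + 10·(-3) = 1.
One solution: (1, 773).
General: m = 1 + 10t, n = 773 - 31t.
m ≥ 0 ⇒ t ≥ 0; n ≥ 0 ⇒ t ≤ 24. So t ∈ [0, 24]: 25 solutions.

25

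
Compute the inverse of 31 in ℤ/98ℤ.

gcd(98, 31):
  98 = 3·31 + 5
  31 = 6·5 + 1
  5 = 5·1
so gcd(98, 31) = 1.
Back-substitute for Bézout coefficients:
  1 = 31 - 6·5
  ... = 31·(19) + 98·(-6)
So 31·19 ≡ 1 (mod 98), and 19 mod 98 = 19.

19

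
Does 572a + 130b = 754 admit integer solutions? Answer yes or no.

gcd(572, 130) = 26  (572 = 4×130 + 52, 130 = 2×52 + 26, 52 = 2×26).
26 divides 754, so integer solutions exist.

yes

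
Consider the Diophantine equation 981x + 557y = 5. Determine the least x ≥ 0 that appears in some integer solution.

gcd(981, 557) = 1  (981 = 1×557 + 424, 557 = 1×424 + 133, 424 = 3×133 + 25, 133 = 5×25 + 8, 25 = 3×8 + 1, 8 = 8×1).
1 divides 5, so solutions exist.
Back-substituting, 981×(67) + 557×(-118) = 1.
Scale by 5/1 = 5: (x₀, y₀) = (335, -590).
General solution: x = 335 + 557t, y = -590 - 981t for integer t.
x ≥ 0: smallest is 335 mod 557 = 335 (at t = 0), with y = -590.

335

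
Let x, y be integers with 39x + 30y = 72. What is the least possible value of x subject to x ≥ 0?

gcd(39, 30) = 3  (39 = 1×30 + 9, 30 = 3×9 + 3, 9 = 3×3).
3 divides 72, so solutions exist.
Back-substituting, 39×(-3) + 30×(4) = 3.
Scale by 72/3 = 24: (x₀, y₀) = (-72, 96).
General solution: x = -72 + 10t, y = 96 - 13t for integer t.
x ≥ 0: smallest is -72 mod 10 = 8 (at t = 8), with y = -8.

8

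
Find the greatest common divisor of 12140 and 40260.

gcd(40260, 12140):
  40260 = 3×12140 + 3840
  12140 = 3×3840 + 620
  3840 = 6×620 + 120
  620 = 5×120 + 20
  120 = 6×20
so gcd(40260, 12140) = 20.

20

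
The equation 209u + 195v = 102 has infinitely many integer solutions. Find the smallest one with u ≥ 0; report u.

gcd(209, 195) = 1.
1 divides 102, so solutions exist.
By Bézout, 209·(14) + 195·(-15) = 1.
Scale by 102/1 = 102: (u₀, v₀) = (1428, -1530).
General solution: u = 1428 + 195t, v = -1530 - 209t for integer t.
u ≥ 0: smallest is 1428 mod 195 = 63 (at t = -7), with v = -67.

63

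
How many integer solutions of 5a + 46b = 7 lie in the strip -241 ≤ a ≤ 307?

gcd(46, 5) = 1.
By Bézout, 5×(-9) + 46×(1) = 1.
Particular solution: (29, -3).
General solution: a = 29 + 46t, b = -3 - 5t for integer t.
-241 ≤ 29 + 46t ≤ 307 gives t ∈ [-5, 6], which is 12 values.

12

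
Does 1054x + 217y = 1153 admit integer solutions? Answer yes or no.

no

gcd(1054, 217):
  1054 = 4*217 + 186
  217 = 1*186 + 31
  186 = 6*31
so gcd(1054, 217) = 31.
31 does not divide 1153 (remainder 6), so no integer solutions.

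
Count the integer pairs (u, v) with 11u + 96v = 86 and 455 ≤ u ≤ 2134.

17

gcd(96, 11) = 1  (96 = 8·11 + 8, 11 = 1·8 + 3, 8 = 2·3 + 2, 3 = 1·2 + 1, 2 = 2·1).
Back-substituting, 11·(35) + 96·(-4) = 1.
Scale by 86: particular solution (3010, -344); reduce u mod 96: (34, -3).
General solution: u = 34 + 96t, v = -3 - 11t for integer t.
455 ≤ 34 + 96t ≤ 2134 gives t ∈ [5, 21], which is 17 values.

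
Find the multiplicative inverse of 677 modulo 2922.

2171

gcd(2922, 677) = 1.
By Bézout, 677*(-751) + 2922*(174) = 1.
So 677*-751 ≡ 1 (mod 2922), and -751 mod 2922 = 2171.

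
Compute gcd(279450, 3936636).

18

gcd(3936636, 279450):
  3936636 = 14*279450 + 24336
  279450 = 11*24336 + 11754
  24336 = 2*11754 + 828
  11754 = 14*828 + 162
  828 = 5*162 + 18
  162 = 9*18
so gcd(3936636, 279450) = 18.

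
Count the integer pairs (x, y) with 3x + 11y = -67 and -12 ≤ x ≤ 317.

gcd(11, 3):
  11 = 3·3 + 2
  3 = 1·2 + 1
  2 = 2·1
so gcd(11, 3) = 1.
Back-substitute for Bézout coefficients:
  1 = 3 - 1·2
  ... = 3·(4) + 11·(-1)
Scale by -67: particular solution (-268, 67); reduce x mod 11: (7, -8).
General solution: x = 7 + 11t, y = -8 - 3t for integer t.
-12 ≤ 7 + 11t ≤ 317 gives t ∈ [-1, 28], which is 30 values.

30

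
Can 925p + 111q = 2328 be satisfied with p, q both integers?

no

gcd(925, 111) = 37  (925 = 8×111 + 37, 111 = 3×37).
37 does not divide 2328 (remainder 34), so no integer solutions.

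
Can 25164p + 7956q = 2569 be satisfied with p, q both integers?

no

gcd(25164, 7956) = 36  (25164 = 3*7956 + 1296, 7956 = 6*1296 + 180, 1296 = 7*180 + 36, 180 = 5*36).
36 does not divide 2569 (remainder 13), so no integer solutions.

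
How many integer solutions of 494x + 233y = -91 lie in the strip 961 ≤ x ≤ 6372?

24

gcd(494, 233) = 1  (494 = 2·233 + 28, 233 = 8·28 + 9, 28 = 3·9 + 1, 9 = 9·1).
Back-substituting, 494·(25) + 233·(-53) = 1.
Scale by -91: particular solution (-2275, 4823); reduce x mod 233: (55, -117).
General solution: x = 55 + 233t, y = -117 - 494t for integer t.
961 ≤ 55 + 233t ≤ 6372 gives t ∈ [4, 27], which is 24 values.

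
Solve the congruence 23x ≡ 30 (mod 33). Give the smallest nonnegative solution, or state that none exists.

30

gcd(33, 23) = 1.
1 divides 30, so solutions exist.
By Bézout, 23*(-10) + 33*(7) = 1.
So 23*(-10) ≡ 1 (mod 33); multiply by 30: x ≡ -300 (mod 33).
Smallest nonnegative: x = -300 mod 33 = 30.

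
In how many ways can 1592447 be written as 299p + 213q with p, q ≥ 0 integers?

gcd(299, 213):
  299 = 1·213 + 86
  213 = 2·86 + 41
  86 = 2·41 + 4
  41 = 10·4 + 1
  4 = 4·1
so gcd(299, 213) = 1.
Back-substitute for Bézout coefficients:
  1 = 41 - 10·4
  ... = 299·(-52) + 213·(73)
Scale by 1592447: one solution is (-82807244, 116248631). Reduce p mod 213: (127, 7298).
General: p = 127 + 213t, q = 7298 - 299t.
p ≥ 0 ⇒ t ≥ 0; q ≥ 0 ⇒ t ≤ 24. So t ∈ [0, 24]: 25 solutions.

25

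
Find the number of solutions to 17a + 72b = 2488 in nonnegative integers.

gcd(72, 17) = 1.
By Bézout, 17×(17) + 72×(-4) = 1.
One solution: (32, 27).
General: a = 32 + 72t, b = 27 - 17t.
a ≥ 0 ⇒ t ≥ 0; b ≥ 0 ⇒ t ≤ 1. So t ∈ [0, 1]: 2 solutions.

2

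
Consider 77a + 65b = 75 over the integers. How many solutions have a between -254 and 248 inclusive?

7

gcd(77, 65) = 1.
By Bézout, 77×(-27) + 65×(32) = 1.
Particular solution: (55, -64).
General solution: a = 55 + 65t, b = -64 - 77t for integer t.
-254 ≤ 55 + 65t ≤ 248 gives t ∈ [-4, 2], which is 7 values.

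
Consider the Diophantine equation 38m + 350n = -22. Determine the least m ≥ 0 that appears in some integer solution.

156

gcd(350, 38):
  350 = 9·38 + 8
  38 = 4·8 + 6
  8 = 1·6 + 2
  6 = 3·2
so gcd(350, 38) = 2.
2 divides -22, so solutions exist.
Back-substitute for Bézout coefficients:
  2 = 8 - 1·6
  ... = 38·(-46) + 350·(5)
Scale by -22/2 = -11: (m₀, n₀) = (506, -55).
General solution: m = 506 + 175t, n = -55 - 19t for integer t.
m ≥ 0: smallest is 506 mod 175 = 156 (at t = -2), with n = -17.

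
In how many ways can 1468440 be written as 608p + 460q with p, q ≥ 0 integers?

gcd(608, 460) = 4.
By Bézout, 608*(28) + 460*(-37) = 4.
One solution: (35, 3146).
General: p = 35 + 115t, q = 3146 - 152t.
p ≥ 0 ⇒ t ≥ 0; q ≥ 0 ⇒ t ≤ 20. So t ∈ [0, 20]: 21 solutions.

21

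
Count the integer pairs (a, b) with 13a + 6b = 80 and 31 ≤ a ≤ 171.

gcd(13, 6):
  13 = 2×6 + 1
  6 = 6×1
so gcd(13, 6) = 1.
Back-substitute for Bézout coefficients:
  1 = 13 - 2×6
  ... = 13×(1) + 6×(-2)
Scale by 80: particular solution (80, -160); reduce a mod 6: (2, 9).
General solution: a = 2 + 6t, b = 9 - 13t for integer t.
31 ≤ 2 + 6t ≤ 171 gives t ∈ [5, 28], which is 24 values.

24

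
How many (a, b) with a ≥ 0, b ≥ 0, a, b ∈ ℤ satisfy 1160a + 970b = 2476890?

22

gcd(1160, 970):
  1160 = 1×970 + 190
  970 = 5×190 + 20
  190 = 9×20 + 10
  20 = 2×10
so gcd(1160, 970) = 10.
Back-substitute for Bézout coefficients:
  10 = 190 - 9×20
  ... = 1160×(46) + 970×(-55)
Scale by 247689: one solution is (11393694, -13622895). Reduce a mod 97: (74, 2465).
General: a = 74 + 97t, b = 2465 - 116t.
a ≥ 0 ⇒ t ≥ 0; b ≥ 0 ⇒ t ≤ 21. So t ∈ [0, 21]: 22 solutions.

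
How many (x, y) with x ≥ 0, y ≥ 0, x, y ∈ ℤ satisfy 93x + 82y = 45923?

6

gcd(93, 82):
  93 = 1·82 + 11
  82 = 7·11 + 5
  11 = 2·5 + 1
  5 = 5·1
so gcd(93, 82) = 1.
Back-substitute for Bézout coefficients:
  1 = 11 - 2·5
  ... = 93·(15) + 82·(-17)
Scale by 45923: one solution is (688845, -780691). Reduce x mod 82: (45, 509).
General: x = 45 + 82t, y = 509 - 93t.
x ≥ 0 ⇒ t ≥ 0; y ≥ 0 ⇒ t ≤ 5. So t ∈ [0, 5]: 6 solutions.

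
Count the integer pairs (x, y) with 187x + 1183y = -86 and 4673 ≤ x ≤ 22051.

gcd(1183, 187) = 1  (1183 = 6×187 + 61, 187 = 3×61 + 4, 61 = 15×4 + 1, 4 = 4×1).
Back-substituting, 187×(-291) + 1183×(46) = 1.
Scale by -86: particular solution (25026, -3956); reduce x mod 1183: (183, -29).
General solution: x = 183 + 1183t, y = -29 - 187t for integer t.
4673 ≤ 183 + 1183t ≤ 22051 gives t ∈ [4, 18], which is 15 values.

15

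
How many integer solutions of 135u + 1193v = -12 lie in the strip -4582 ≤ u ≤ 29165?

gcd(1193, 135) = 1.
By Bézout, 135·(380) + 1193·(-43) = 1.
Particular solution: (212, -24).
General solution: u = 212 + 1193t, v = -24 - 135t for integer t.
-4582 ≤ 212 + 1193t ≤ 29165 gives t ∈ [-4, 24], which is 29 values.

29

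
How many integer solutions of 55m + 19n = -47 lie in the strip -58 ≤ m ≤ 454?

gcd(55, 19):
  55 = 2*19 + 17
  19 = 1*17 + 2
  17 = 8*2 + 1
  2 = 2*1
so gcd(55, 19) = 1.
Back-substitute for Bézout coefficients:
  1 = 17 - 8*2
  ... = 55*(9) + 19*(-26)
Scale by -47: particular solution (-423, 1222); reduce m mod 19: (14, -43).
General solution: m = 14 + 19t, n = -43 - 55t for integer t.
-58 ≤ 14 + 19t ≤ 454 gives t ∈ [-3, 23], which is 27 values.

27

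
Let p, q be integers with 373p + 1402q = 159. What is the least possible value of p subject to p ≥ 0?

gcd(1402, 373):
  1402 = 3·373 + 283
  373 = 1·283 + 90
  283 = 3·90 + 13
  90 = 6·13 + 12
  13 = 1·12 + 1
  12 = 12·1
so gcd(1402, 373) = 1.
1 divides 159, so solutions exist.
Back-substitute for Bézout coefficients:
  1 = 13 - 1·12
  ... = 373·(-109) + 1402·(29)
Scale by 159/1 = 159: (p₀, q₀) = (-17331, 4611).
General solution: p = -17331 + 1402t, q = 4611 - 373t for integer t.
p ≥ 0: smallest is -17331 mod 1402 = 895 (at t = 13), with q = -238.

895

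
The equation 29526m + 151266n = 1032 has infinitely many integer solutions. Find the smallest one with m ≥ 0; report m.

gcd(151266, 29526) = 6  (151266 = 5×29526 + 3636, 29526 = 8×3636 + 438, 3636 = 8×438 + 132, 438 = 3×132 + 42, 132 = 3×42 + 6, 42 = 7×6).
6 divides 1032, so solutions exist.
Back-substituting, 29526×(-3453) + 151266×(674) = 6.
Scale by 1032/6 = 172: (m₀, n₀) = (-593916, 115928).
General solution: m = -593916 + 25211t, n = 115928 - 4921t for integer t.
m ≥ 0: smallest is -593916 mod 25211 = 11148 (at t = 24), with n = -2176.

11148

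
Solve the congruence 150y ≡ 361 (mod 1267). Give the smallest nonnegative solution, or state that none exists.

gcd(1267, 150) = 1.
1 divides 361, so solutions exist.
By Bézout, 150×(397) + 1267×(-47) = 1.
So 150×(397) ≡ 1 (mod 1267); multiply by 361: y ≡ 143317 (mod 1267).
Smallest nonnegative: y = 143317 mod 1267 = 146.

146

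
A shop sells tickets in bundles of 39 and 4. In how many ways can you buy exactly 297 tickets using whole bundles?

Need nonnegative integers with 39j + 4k = 297.
gcd(39, 4) = 1, and 39·(-1) + 4·(10) = 1.
So (j₀, k₀) = (-297, 2970); general j = -297 + 4t, k = 2970 - 39t.
j ≥ 0 ⇒ t ≥ 75; k ≥ 0 ⇒ t ≤ 76. That's 2 values of t.

2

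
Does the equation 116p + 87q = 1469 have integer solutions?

gcd(116, 87):
  116 = 1·87 + 29
  87 = 3·29
so gcd(116, 87) = 29.
29 does not divide 1469 (remainder 19), so no integer solutions.

no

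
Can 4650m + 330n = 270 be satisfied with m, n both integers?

gcd(4650, 330):
  4650 = 14*330 + 30
  330 = 11*30
so gcd(4650, 330) = 30.
30 divides 270, so integer solutions exist.

yes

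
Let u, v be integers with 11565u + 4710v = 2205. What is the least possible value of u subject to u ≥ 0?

225

gcd(11565, 4710) = 15  (11565 = 2·4710 + 2145, 4710 = 2·2145 + 420, 2145 = 5·420 + 45, 420 = 9·45 + 15, 45 = 3·15).
15 divides 2205, so solutions exist.
Back-substituting, 11565·(-101) + 4710·(248) = 15.
Scale by 2205/15 = 147: (u₀, v₀) = (-14847, 36456).
General solution: u = -14847 + 314t, v = 36456 - 771t for integer t.
u ≥ 0: smallest is -14847 mod 314 = 225 (at t = 48), with v = -552.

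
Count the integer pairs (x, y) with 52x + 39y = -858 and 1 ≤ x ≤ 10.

gcd(52, 39):
  52 = 1*39 + 13
  39 = 3*13
so gcd(52, 39) = 13.
Back-substitute for Bézout coefficients:
  13 = 52 - 1*39
  ... = 52*(1) + 39*(-1)
Scale by -66: particular solution (-66, 66); reduce x mod 3: (0, -22).
General solution: x = 0 + 3t, y = -22 - 4t for integer t.
1 ≤ 0 + 3t ≤ 10 gives t ∈ [1, 3], which is 3 values.

3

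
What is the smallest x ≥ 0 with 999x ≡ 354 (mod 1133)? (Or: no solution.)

gcd(1133, 999) = 1.
1 divides 354, so solutions exist.
By Bézout, 999*(93) + 1133*(-82) = 1.
So 999*(93) ≡ 1 (mod 1133); multiply by 354: x ≡ 32922 (mod 1133).
Smallest nonnegative: x = 32922 mod 1133 = 65.

65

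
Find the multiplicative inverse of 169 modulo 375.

gcd(375, 169):
  375 = 2*169 + 37
  169 = 4*37 + 21
  37 = 1*21 + 16
  21 = 1*16 + 5
  16 = 3*5 + 1
  5 = 5*1
so gcd(375, 169) = 1.
Back-substitute for Bézout coefficients:
  1 = 16 - 3*5
  ... = 169*(-71) + 375*(32)
So 169*-71 ≡ 1 (mod 375), and -71 mod 375 = 304.

304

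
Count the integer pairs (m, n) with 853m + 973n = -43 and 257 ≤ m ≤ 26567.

27

gcd(973, 853) = 1.
By Bézout, 853·(300) + 973·(-263) = 1.
Particular solution: (722, -633).
General solution: m = 722 + 973t, n = -633 - 853t for integer t.
257 ≤ 722 + 973t ≤ 26567 gives t ∈ [0, 26], which is 27 values.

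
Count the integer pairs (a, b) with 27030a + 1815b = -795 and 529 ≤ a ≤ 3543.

25

gcd(27030, 1815) = 15  (27030 = 14×1815 + 1620, 1815 = 1×1620 + 195, 1620 = 8×195 + 60, 195 = 3×60 + 15, 60 = 4×15).
Back-substituting, 27030×(-28) + 1815×(417) = 15.
Scale by -53: particular solution (1484, -22101); reduce a mod 121: (32, -477).
General solution: a = 32 + 121t, b = -477 - 1802t for integer t.
529 ≤ 32 + 121t ≤ 3543 gives t ∈ [5, 29], which is 25 values.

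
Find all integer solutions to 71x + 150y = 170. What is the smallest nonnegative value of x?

gcd(150, 71) = 1.
1 divides 170, so solutions exist.
By Bézout, 71*(-19) + 150*(9) = 1.
Scale by 170/1 = 170: (x₀, y₀) = (-3230, 1530).
General solution: x = -3230 + 150t, y = 1530 - 71t for integer t.
x ≥ 0: smallest is -3230 mod 150 = 70 (at t = 22), with y = -32.

70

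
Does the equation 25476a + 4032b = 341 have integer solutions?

gcd(25476, 4032) = 12  (25476 = 6*4032 + 1284, 4032 = 3*1284 + 180, 1284 = 7*180 + 24, 180 = 7*24 + 12, 24 = 2*12).
12 does not divide 341 (remainder 5), so no integer solutions.

no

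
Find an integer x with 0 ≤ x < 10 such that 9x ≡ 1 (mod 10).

9

gcd(10, 9) = 1.
By Bézout, 9*(-1) + 10*(1) = 1.
So 9*-1 ≡ 1 (mod 10), and -1 mod 10 = 9.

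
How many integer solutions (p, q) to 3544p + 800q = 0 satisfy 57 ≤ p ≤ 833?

gcd(3544, 800) = 8.
By Bézout, 3544*(7) + 800*(-31) = 8.
Particular solution: (0, 0).
General solution: p = 0 + 100t, q = 0 - 443t for integer t.
57 ≤ 0 + 100t ≤ 833 gives t ∈ [1, 8], which is 8 values.

8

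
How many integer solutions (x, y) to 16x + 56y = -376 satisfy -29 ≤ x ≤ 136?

24

gcd(56, 16) = 8  (56 = 3×16 + 8, 16 = 2×8).
Back-substituting, 16×(-3) + 56×(1) = 8.
Scale by -47: particular solution (141, -47); reduce x mod 7: (1, -7).
General solution: x = 1 + 7t, y = -7 - 2t for integer t.
-29 ≤ 1 + 7t ≤ 136 gives t ∈ [-4, 19], which is 24 values.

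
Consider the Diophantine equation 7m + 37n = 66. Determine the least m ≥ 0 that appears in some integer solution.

gcd(37, 7):
  37 = 5*7 + 2
  7 = 3*2 + 1
  2 = 2*1
so gcd(37, 7) = 1.
1 divides 66, so solutions exist.
Back-substitute for Bézout coefficients:
  1 = 7 - 3*2
  ... = 7*(16) + 37*(-3)
Scale by 66/1 = 66: (m₀, n₀) = (1056, -198).
General solution: m = 1056 + 37t, n = -198 - 7t for integer t.
m ≥ 0: smallest is 1056 mod 37 = 20 (at t = -28), with n = -2.

20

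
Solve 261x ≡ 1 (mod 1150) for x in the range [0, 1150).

gcd(1150, 261) = 1.
By Bézout, 261×(141) + 1150×(-32) = 1.
So 261×141 ≡ 1 (mod 1150), and 141 mod 1150 = 141.

141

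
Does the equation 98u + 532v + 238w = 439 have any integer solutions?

gcd(532, 98):
  532 = 5·98 + 42
  98 = 2·42 + 14
  42 = 3·14
so gcd(532, 98) = 14.
gcd(14, 238) = 14.
14 does not divide 439 (remainder 5), so no integer solutions.

no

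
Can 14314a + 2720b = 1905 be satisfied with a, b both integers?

no

gcd(14314, 2720):
  14314 = 5*2720 + 714
  2720 = 3*714 + 578
  714 = 1*578 + 136
  578 = 4*136 + 34
  136 = 4*34
so gcd(14314, 2720) = 34.
34 does not divide 1905 (remainder 1), so no integer solutions.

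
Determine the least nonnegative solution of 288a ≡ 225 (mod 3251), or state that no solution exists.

gcd(3251, 288):
  3251 = 11×288 + 83
  288 = 3×83 + 39
  83 = 2×39 + 5
  39 = 7×5 + 4
  5 = 1×4 + 1
  4 = 4×1
so gcd(3251, 288) = 1.
1 divides 225, so solutions exist.
Back-substitute for Bézout coefficients:
  1 = 5 - 1×4
  ... = 288×(-666) + 3251×(59)
So 288×(-666) ≡ 1 (mod 3251); multiply by 225: a ≡ -149850 (mod 3251).
Smallest nonnegative: a = -149850 mod 3251 = 2947.

2947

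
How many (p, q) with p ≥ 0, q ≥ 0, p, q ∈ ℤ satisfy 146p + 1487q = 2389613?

gcd(1487, 146):
  1487 = 10*146 + 27
  146 = 5*27 + 11
  27 = 2*11 + 5
  11 = 2*5 + 1
  5 = 5*1
so gcd(1487, 146) = 1.
Back-substitute for Bézout coefficients:
  1 = 11 - 2*5
  ... = 146*(275) + 1487*(-27)
Scale by 2389613: one solution is (657143575, -64519551). Reduce p mod 1487: (1100, 1499).
General: p = 1100 + 1487t, q = 1499 - 146t.
p ≥ 0 ⇒ t ≥ 0; q ≥ 0 ⇒ t ≤ 10. So t ∈ [0, 10]: 11 solutions.

11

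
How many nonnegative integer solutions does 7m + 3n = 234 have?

12

gcd(7, 3) = 1  (7 = 2*3 + 1, 3 = 3*1).
Back-substituting, 7*(1) + 3*(-2) = 1.
Scale by 234: one solution is (234, -468). Reduce m mod 3: (0, 78).
General: m = 0 + 3t, n = 78 - 7t.
m ≥ 0 ⇒ t ≥ 0; n ≥ 0 ⇒ t ≤ 11. So t ∈ [0, 11]: 12 solutions.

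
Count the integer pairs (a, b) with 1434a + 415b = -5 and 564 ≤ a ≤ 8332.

18

gcd(1434, 415) = 1.
By Bézout, 1434*(-101) + 415*(349) = 1.
Particular solution: (90, -311).
General solution: a = 90 + 415t, b = -311 - 1434t for integer t.
564 ≤ 90 + 415t ≤ 8332 gives t ∈ [2, 19], which is 18 values.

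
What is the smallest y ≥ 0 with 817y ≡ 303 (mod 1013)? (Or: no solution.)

gcd(1013, 817):
  1013 = 1×817 + 196
  817 = 4×196 + 33
  196 = 5×33 + 31
  33 = 1×31 + 2
  31 = 15×2 + 1
  2 = 2×1
so gcd(1013, 817) = 1.
1 divides 303, so solutions exist.
Back-substitute for Bézout coefficients:
  1 = 31 - 15×2
  ... = 817×(-491) + 1013×(396)
So 817×(-491) ≡ 1 (mod 1013); multiply by 303: y ≡ -148773 (mod 1013).
Smallest nonnegative: y = -148773 mod 1013 = 138.

138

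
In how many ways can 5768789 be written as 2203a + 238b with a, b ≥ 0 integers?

11

gcd(2203, 238) = 1.
By Bézout, 2203×(-39) + 238×(361) = 1.
One solution: (57, 23711).
General: a = 57 + 238t, b = 23711 - 2203t.
a ≥ 0 ⇒ t ≥ 0; b ≥ 0 ⇒ t ≤ 10. So t ∈ [0, 10]: 11 solutions.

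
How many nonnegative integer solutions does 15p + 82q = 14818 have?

12

gcd(82, 15) = 1  (82 = 5*15 + 7, 15 = 2*7 + 1, 7 = 7*1).
Back-substituting, 15*(11) + 82*(-2) = 1.
Scale by 14818: one solution is (162998, -29636). Reduce p mod 82: (64, 169).
General: p = 64 + 82t, q = 169 - 15t.
p ≥ 0 ⇒ t ≥ 0; q ≥ 0 ⇒ t ≤ 11. So t ∈ [0, 11]: 12 solutions.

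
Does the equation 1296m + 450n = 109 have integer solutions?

no

gcd(1296, 450) = 18  (1296 = 2×450 + 396, 450 = 1×396 + 54, 396 = 7×54 + 18, 54 = 3×18).
18 does not divide 109 (remainder 1), so no integer solutions.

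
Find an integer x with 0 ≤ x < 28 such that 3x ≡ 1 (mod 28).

19

gcd(28, 3):
  28 = 9*3 + 1
  3 = 3*1
so gcd(28, 3) = 1.
Back-substitute for Bézout coefficients:
  1 = 28 - 9*3
  ... = 3*(-9) + 28*(1)
So 3*-9 ≡ 1 (mod 28), and -9 mod 28 = 19.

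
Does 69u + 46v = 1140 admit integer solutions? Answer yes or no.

gcd(69, 46) = 23  (69 = 1·46 + 23, 46 = 2·23).
23 does not divide 1140 (remainder 13), so no integer solutions.

no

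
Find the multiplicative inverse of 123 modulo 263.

gcd(263, 123) = 1.
By Bézout, 123·(-62) + 263·(29) = 1.
So 123·-62 ≡ 1 (mod 263), and -62 mod 263 = 201.

201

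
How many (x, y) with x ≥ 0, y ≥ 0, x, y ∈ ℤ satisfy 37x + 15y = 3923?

7

gcd(37, 15) = 1.
By Bézout, 37*(-2) + 15*(5) = 1.
One solution: (14, 227).
General: x = 14 + 15t, y = 227 - 37t.
x ≥ 0 ⇒ t ≥ 0; y ≥ 0 ⇒ t ≤ 6. So t ∈ [0, 6]: 7 solutions.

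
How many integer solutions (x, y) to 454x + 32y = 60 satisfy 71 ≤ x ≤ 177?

7

gcd(454, 32) = 2  (454 = 14*32 + 6, 32 = 5*6 + 2, 6 = 3*2).
Back-substituting, 454*(-5) + 32*(71) = 2.
Scale by 30: particular solution (-150, 2130); reduce x mod 16: (10, -140).
General solution: x = 10 + 16t, y = -140 - 227t for integer t.
71 ≤ 10 + 16t ≤ 177 gives t ∈ [4, 10], which is 7 values.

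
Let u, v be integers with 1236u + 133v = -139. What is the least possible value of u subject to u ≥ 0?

51

gcd(1236, 133) = 1.
1 divides -139, so solutions exist.
By Bézout, 1236*(58) + 133*(-539) = 1.
Scale by -139/1 = -139: (u₀, v₀) = (-8062, 74921).
General solution: u = -8062 + 133t, v = 74921 - 1236t for integer t.
u ≥ 0: smallest is -8062 mod 133 = 51 (at t = 61), with v = -475.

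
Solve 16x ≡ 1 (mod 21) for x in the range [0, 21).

4

gcd(21, 16):
  21 = 1*16 + 5
  16 = 3*5 + 1
  5 = 5*1
so gcd(21, 16) = 1.
Back-substitute for Bézout coefficients:
  1 = 16 - 3*5
  ... = 16*(4) + 21*(-3)
So 16*4 ≡ 1 (mod 21), and 4 mod 21 = 4.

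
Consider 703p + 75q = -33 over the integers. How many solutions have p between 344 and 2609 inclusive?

30

gcd(703, 75) = 1.
By Bézout, 703*(-8) + 75*(75) = 1.
Particular solution: (39, -366).
General solution: p = 39 + 75t, q = -366 - 703t for integer t.
344 ≤ 39 + 75t ≤ 2609 gives t ∈ [5, 34], which is 30 values.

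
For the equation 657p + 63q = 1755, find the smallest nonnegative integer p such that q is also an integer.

gcd(657, 63) = 9  (657 = 10×63 + 27, 63 = 2×27 + 9, 27 = 3×9).
9 divides 1755, so solutions exist.
Back-substituting, 657×(-2) + 63×(21) = 9.
Scale by 1755/9 = 195: (p₀, q₀) = (-390, 4095).
General solution: p = -390 + 7t, q = 4095 - 73t for integer t.
p ≥ 0: smallest is -390 mod 7 = 2 (at t = 56), with q = 7.

2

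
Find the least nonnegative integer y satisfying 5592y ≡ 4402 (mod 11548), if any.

gcd(11548, 5592):
  11548 = 2·5592 + 364
  5592 = 15·364 + 132
  364 = 2·132 + 100
  132 = 1·100 + 32
  100 = 3·32 + 4
  32 = 8·4
so gcd(11548, 5592) = 4.
4 does not divide 4402, so the congruence has no solution.

no solution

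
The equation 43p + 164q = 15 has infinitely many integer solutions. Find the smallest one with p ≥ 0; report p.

69

gcd(164, 43) = 1  (164 = 3×43 + 35, 43 = 1×35 + 8, 35 = 4×8 + 3, 8 = 2×3 + 2, 3 = 1×2 + 1, 2 = 2×1).
1 divides 15, so solutions exist.
Back-substituting, 43×(-61) + 164×(16) = 1.
Scale by 15/1 = 15: (p₀, q₀) = (-915, 240).
General solution: p = -915 + 164t, q = 240 - 43t for integer t.
p ≥ 0: smallest is -915 mod 164 = 69 (at t = 6), with q = -18.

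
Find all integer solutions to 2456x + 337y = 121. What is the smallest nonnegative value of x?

102

gcd(2456, 337) = 1  (2456 = 7*337 + 97, 337 = 3*97 + 46, 97 = 2*46 + 5, 46 = 9*5 + 1, 5 = 5*1).
1 divides 121, so solutions exist.
Back-substituting, 2456*(-66) + 337*(481) = 1.
Scale by 121/1 = 121: (x₀, y₀) = (-7986, 58201).
General solution: x = -7986 + 337t, y = 58201 - 2456t for integer t.
x ≥ 0: smallest is -7986 mod 337 = 102 (at t = 24), with y = -743.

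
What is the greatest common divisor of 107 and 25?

gcd(107, 25):
  107 = 4×25 + 7
  25 = 3×7 + 4
  7 = 1×4 + 3
  4 = 1×3 + 1
  3 = 3×1
so gcd(107, 25) = 1.

1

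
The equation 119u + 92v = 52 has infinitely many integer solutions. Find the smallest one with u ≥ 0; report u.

gcd(119, 92):
  119 = 1*92 + 27
  92 = 3*27 + 11
  27 = 2*11 + 5
  11 = 2*5 + 1
  5 = 5*1
so gcd(119, 92) = 1.
1 divides 52, so solutions exist.
Back-substitute for Bézout coefficients:
  1 = 11 - 2*5
  ... = 119*(-17) + 92*(22)
Scale by 52/1 = 52: (u₀, v₀) = (-884, 1144).
General solution: u = -884 + 92t, v = 1144 - 119t for integer t.
u ≥ 0: smallest is -884 mod 92 = 36 (at t = 10), with v = -46.

36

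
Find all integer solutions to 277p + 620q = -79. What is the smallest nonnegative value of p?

613

gcd(620, 277):
  620 = 2·277 + 66
  277 = 4·66 + 13
  66 = 5·13 + 1
  13 = 13·1
so gcd(620, 277) = 1.
1 divides -79, so solutions exist.
Back-substitute for Bézout coefficients:
  1 = 66 - 5·13
  ... = 277·(-47) + 620·(21)
Scale by -79/1 = -79: (p₀, q₀) = (3713, -1659).
General solution: p = 3713 + 620t, q = -1659 - 277t for integer t.
p ≥ 0: smallest is 3713 mod 620 = 613 (at t = -5), with q = -274.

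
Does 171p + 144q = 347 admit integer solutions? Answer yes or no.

no

gcd(171, 144):
  171 = 1*144 + 27
  144 = 5*27 + 9
  27 = 3*9
so gcd(171, 144) = 9.
9 does not divide 347 (remainder 5), so no integer solutions.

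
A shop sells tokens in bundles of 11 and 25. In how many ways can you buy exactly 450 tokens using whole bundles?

Need nonnegative integers with 11j + 25k = 450.
gcd(11, 25) = 1, and 11·(-9) + 25·(4) = 1.
So (j₀, k₀) = (-4050, 1800); general j = -4050 + 25t, k = 1800 - 11t.
j ≥ 0 ⇒ t ≥ 162; k ≥ 0 ⇒ t ≤ 163. That's 2 values of t.

2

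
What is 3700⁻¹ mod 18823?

gcd(18823, 3700) = 1  (18823 = 5·3700 + 323, 3700 = 11·323 + 147, 323 = 2·147 + 29, 147 = 5·29 + 2, 29 = 14·2 + 1, 2 = 2·1).
Back-substituting, 3700·(-9091) + 18823·(1787) = 1.
So 3700·-9091 ≡ 1 (mod 18823), and -9091 mod 18823 = 9732.

9732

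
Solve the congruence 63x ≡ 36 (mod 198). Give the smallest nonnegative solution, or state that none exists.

gcd(198, 63) = 9.
9 divides 36, so solutions exist.
By Bézout, 63*(-3) + 198*(1) = 9.
So 63*(-3) ≡ 9 (mod 198); multiply by 4: x ≡ -12 (mod 22).
Smallest nonnegative: x = -12 mod 22 = 10.

10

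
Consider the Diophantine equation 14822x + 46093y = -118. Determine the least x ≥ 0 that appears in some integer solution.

gcd(46093, 14822) = 1  (46093 = 3*14822 + 1627, 14822 = 9*1627 + 179, 1627 = 9*179 + 16, 179 = 11*16 + 3, 16 = 5*3 + 1, 3 = 3*1).
1 divides -118, so solutions exist.
Back-substituting, 14822*(-14420) + 46093*(4637) = 1.
Scale by -118/1 = -118: (x₀, y₀) = (1701560, -547166).
General solution: x = 1701560 + 46093t, y = -547166 - 14822t for integer t.
x ≥ 0: smallest is 1701560 mod 46093 = 42212 (at t = -36), with y = -13574.

42212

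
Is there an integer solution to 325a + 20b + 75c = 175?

gcd(325, 20) = 5.
gcd(5, 75) = 5.
5 divides 175, so integer solutions exist.

yes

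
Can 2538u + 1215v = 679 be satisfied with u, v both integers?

gcd(2538, 1215):
  2538 = 2·1215 + 108
  1215 = 11·108 + 27
  108 = 4·27
so gcd(2538, 1215) = 27.
27 does not divide 679 (remainder 4), so no integer solutions.

no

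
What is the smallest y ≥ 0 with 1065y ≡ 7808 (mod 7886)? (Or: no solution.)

gcd(7886, 1065) = 1  (7886 = 7*1065 + 431, 1065 = 2*431 + 203, 431 = 2*203 + 25, 203 = 8*25 + 3, 25 = 8*3 + 1, 3 = 3*1).
1 divides 7808, so solutions exist.
Back-substituting, 1065*(-2525) + 7886*(341) = 1.
So 1065*(-2525) ≡ 1 (mod 7886); multiply by 7808: y ≡ -19715200 (mod 7886).
Smallest nonnegative: y = -19715200 mod 7886 = 7686.

7686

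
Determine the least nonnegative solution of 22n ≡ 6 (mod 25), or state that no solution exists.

23

gcd(25, 22) = 1.
1 divides 6, so solutions exist.
By Bézout, 22*(8) + 25*(-7) = 1.
So 22*(8) ≡ 1 (mod 25); multiply by 6: n ≡ 48 (mod 25).
Smallest nonnegative: n = 48 mod 25 = 23.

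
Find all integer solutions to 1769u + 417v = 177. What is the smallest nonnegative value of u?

gcd(1769, 417) = 1.
1 divides 177, so solutions exist.
By Bézout, 1769·(128) + 417·(-543) = 1.
Scale by 177/1 = 177: (u₀, v₀) = (22656, -96111).
General solution: u = 22656 + 417t, v = -96111 - 1769t for integer t.
u ≥ 0: smallest is 22656 mod 417 = 138 (at t = -54), with v = -585.

138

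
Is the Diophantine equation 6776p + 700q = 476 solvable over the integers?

gcd(6776, 700) = 28.
28 divides 476, so integer solutions exist.

yes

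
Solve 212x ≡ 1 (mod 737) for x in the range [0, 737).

gcd(737, 212):
  737 = 3×212 + 101
  212 = 2×101 + 10
  101 = 10×10 + 1
  10 = 10×1
so gcd(737, 212) = 1.
Back-substitute for Bézout coefficients:
  1 = 101 - 10×10
  ... = 212×(-73) + 737×(21)
So 212×-73 ≡ 1 (mod 737), and -73 mod 737 = 664.

664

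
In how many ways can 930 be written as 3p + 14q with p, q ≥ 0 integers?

23

gcd(14, 3) = 1.
By Bézout, 3·(5) + 14·(-1) = 1.
One solution: (2, 66).
General: p = 2 + 14t, q = 66 - 3t.
p ≥ 0 ⇒ t ≥ 0; q ≥ 0 ⇒ t ≤ 22. So t ∈ [0, 22]: 23 solutions.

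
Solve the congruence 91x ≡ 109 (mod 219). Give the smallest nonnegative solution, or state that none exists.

148

gcd(219, 91) = 1.
1 divides 109, so solutions exist.
By Bézout, 91·(-77) + 219·(32) = 1.
So 91·(-77) ≡ 1 (mod 219); multiply by 109: x ≡ -8393 (mod 219).
Smallest nonnegative: x = -8393 mod 219 = 148.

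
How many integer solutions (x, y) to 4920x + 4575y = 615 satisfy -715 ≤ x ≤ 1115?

6

gcd(4920, 4575) = 15.
By Bézout, 4920·(-53) + 4575·(57) = 15.
Particular solution: (267, -287).
General solution: x = 267 + 305t, y = -287 - 328t for integer t.
-715 ≤ 267 + 305t ≤ 1115 gives t ∈ [-3, 2], which is 6 values.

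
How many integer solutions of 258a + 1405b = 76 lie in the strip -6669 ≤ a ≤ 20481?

gcd(1405, 258) = 1.
By Bézout, 258*(452) + 1405*(-83) = 1.
Particular solution: (632, -116).
General solution: a = 632 + 1405t, b = -116 - 258t for integer t.
-6669 ≤ 632 + 1405t ≤ 20481 gives t ∈ [-5, 14], which is 20 values.

20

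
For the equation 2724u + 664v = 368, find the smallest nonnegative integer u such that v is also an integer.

64

gcd(2724, 664) = 4  (2724 = 4*664 + 68, 664 = 9*68 + 52, 68 = 1*52 + 16, 52 = 3*16 + 4, 16 = 4*4).
4 divides 368, so solutions exist.
Back-substituting, 2724*(-39) + 664*(160) = 4.
Scale by 368/4 = 92: (u₀, v₀) = (-3588, 14720).
General solution: u = -3588 + 166t, v = 14720 - 681t for integer t.
u ≥ 0: smallest is -3588 mod 166 = 64 (at t = 22), with v = -262.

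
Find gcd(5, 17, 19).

gcd(17, 5) = 1.
gcd(1, 19) = 1.

1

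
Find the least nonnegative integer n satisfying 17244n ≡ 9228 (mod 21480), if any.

297

gcd(21480, 17244):
  21480 = 1*17244 + 4236
  17244 = 4*4236 + 300
  4236 = 14*300 + 36
  300 = 8*36 + 12
  36 = 3*12
so gcd(21480, 17244) = 12.
12 divides 9228, so solutions exist.
Back-substitute for Bézout coefficients:
  12 = 300 - 8*36
  ... = 17244*(573) + 21480*(-460)
So 17244*(573) ≡ 12 (mod 21480); multiply by 769: n ≡ 440637 (mod 1790).
Smallest nonnegative: n = 440637 mod 1790 = 297.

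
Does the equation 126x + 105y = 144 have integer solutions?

gcd(126, 105) = 21  (126 = 1·105 + 21, 105 = 5·21).
21 does not divide 144 (remainder 18), so no integer solutions.

no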